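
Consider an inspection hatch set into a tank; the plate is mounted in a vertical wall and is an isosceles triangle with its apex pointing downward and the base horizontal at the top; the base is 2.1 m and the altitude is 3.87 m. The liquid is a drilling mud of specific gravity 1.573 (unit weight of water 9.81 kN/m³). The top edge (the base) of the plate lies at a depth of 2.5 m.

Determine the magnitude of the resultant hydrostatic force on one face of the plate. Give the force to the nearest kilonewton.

γ = 1.573 × 9.81 = 15.43113 kN/m³.
With the apex down, the centroid sits h/3 = 3.87/3 = 1.29 m below the base (the top edge), so the centroid depth is h_c = 2.5 + 1.29 = 3.79 m.
A = ½ × 2.1 × 3.87 = 4.0635 m².
Resultant F = γ·h_c·A = 15.43113 × 3.79 × 4.0635 = 237.65 kN.

F ≈ 238 kN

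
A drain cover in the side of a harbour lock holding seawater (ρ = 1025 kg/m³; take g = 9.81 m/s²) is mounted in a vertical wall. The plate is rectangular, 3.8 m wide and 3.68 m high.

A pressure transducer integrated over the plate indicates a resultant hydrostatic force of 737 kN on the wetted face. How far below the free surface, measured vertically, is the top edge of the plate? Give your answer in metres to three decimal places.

γ = ρg = 1025 × 9.81 / 1000 = 10.05525 kN/m³.
A = 3.8 × 3.68 = 13.984 m².
From F = γ·h_c·A, the centroid depth is h_c = 737/(10.05525 × 13.984) = 5.24135 m.
The centroid lies 3.68/2 = 1.84 m below the top edge, so the top edge sits at h_top = 5.24135 − 1.84 = 3.40135 m below the surface.

d_top ≈ 3.401 m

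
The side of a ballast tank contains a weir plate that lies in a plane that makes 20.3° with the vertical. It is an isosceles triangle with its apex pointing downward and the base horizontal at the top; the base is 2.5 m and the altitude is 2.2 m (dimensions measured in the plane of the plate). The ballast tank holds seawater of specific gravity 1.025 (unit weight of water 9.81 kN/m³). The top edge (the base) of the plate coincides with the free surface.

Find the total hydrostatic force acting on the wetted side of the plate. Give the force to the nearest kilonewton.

γ = 1.025 × 9.81 = 10.05525 kN/m³.
The plate makes 20.3° with the vertical, i.e. θ = 90° − 20.3° = 69.7° to the horizontal. Measuring y along the incline from the free-surface line, vertical depth h = y·sinθ with sinθ = 0.937889.
With the apex down, the centroid sits h/3 = 2.2/3 = 0.733333 m below the base (the top edge), so y_c = 0.733333 m and h_c = 0.733333 × 0.937889 = 0.687785 m.
A = ½ × 2.5 × 2.2 = 2.75 m².
Resultant F = γ·h_c·A = 10.05525 × 0.687785 × 2.75 = 19.0186 kN.

F ≈ 19 kN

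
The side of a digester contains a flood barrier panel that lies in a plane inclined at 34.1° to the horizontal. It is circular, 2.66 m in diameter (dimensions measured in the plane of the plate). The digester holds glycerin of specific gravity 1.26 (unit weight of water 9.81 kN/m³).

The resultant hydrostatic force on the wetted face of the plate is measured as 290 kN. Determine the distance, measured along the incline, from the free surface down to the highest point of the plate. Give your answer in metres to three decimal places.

y_top ≈ 6.200 m

γ = 1.26 × 9.81 = 12.3606 kN/m³.
A = π(1.33)² = 5.55716 m².
From F = γ·h_c·A, the centroid depth is h_c = 290/(12.3606 × 5.55716) = 4.22188 m.
Let θ = 34.1° be the plate's angle to the horizontal; measure y along the incline from where the plane meets the free surface. Vertical depth h = y·sinθ with sinθ = 0.560639.
Along the incline, y_c = h_c/sinθ = 4.22188/0.560639 = 7.53048 m.
The centroid is at the centre, 1.33 m below the top of the plate, so the highest point sits at y_top = 7.53048 − 1.33 = 6.20048 m along the incline.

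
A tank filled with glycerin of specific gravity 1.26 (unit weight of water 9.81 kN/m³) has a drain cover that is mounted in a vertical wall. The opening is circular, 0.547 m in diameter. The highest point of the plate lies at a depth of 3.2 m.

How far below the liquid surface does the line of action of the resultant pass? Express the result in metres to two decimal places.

h_p = 3.48 m

γ = 1.26 × 9.81 = 12.3606 kN/m³.
The centroid is at the centre, 0.2735 m below the top of the plate, so the centroid depth is h_c = 3.2 + 0.2735 = 3.4735 m.
A = π(0.2735)² = 0.234998 m².
Resultant F = γ·h_c·A = 12.3606 × 3.4735 × 0.234998 = 10.0895 kN.
I_c = πr⁴/4 = π × 0.2735⁴/4 = 0.0043946 m⁴.
Centre of pressure: y_p = y_c + I_c/(y_c·A) = 3.4735 + 0.0043946/(3.4735 × 0.234998) = 3.4735 + 0.00538379 = 3.47888 m along the plane.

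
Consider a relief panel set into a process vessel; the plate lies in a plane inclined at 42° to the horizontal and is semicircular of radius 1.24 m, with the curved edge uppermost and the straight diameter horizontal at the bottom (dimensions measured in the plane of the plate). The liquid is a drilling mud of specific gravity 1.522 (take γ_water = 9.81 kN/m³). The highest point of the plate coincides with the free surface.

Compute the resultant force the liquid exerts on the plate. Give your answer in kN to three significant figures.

γ = 1.522 × 9.81 = 14.93082 kN/m³.
Let θ = 42° be the plate's angle to the horizontal; measure y along the incline from where the plane meets the free surface. Vertical depth h = y·sinθ with sinθ = 0.669131.
The centroid lies 4r/(3π) = 0.526272 m above the diameter, so r − 4r/(3π) = 1.24 − 0.526272 = 0.713728 m below the topmost point, so y_c = 0.713728 m and h_c = 0.713728 × 0.669131 = 0.477578 m.
A = πr²/2 = π × 1.24²/2 = 2.41526 m².
Resultant F = γ·h_c·A = 14.93082 × 0.477578 × 2.41526 = 17.2223 kN.

F ≈ 17.2 kN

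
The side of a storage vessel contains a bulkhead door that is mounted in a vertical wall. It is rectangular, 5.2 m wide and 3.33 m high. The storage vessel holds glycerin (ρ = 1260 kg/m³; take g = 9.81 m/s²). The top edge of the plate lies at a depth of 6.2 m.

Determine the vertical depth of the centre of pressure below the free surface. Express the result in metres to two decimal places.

h_p = 7.98 m

γ = ρg = 1260 × 9.81 / 1000 = 12.3606 kN/m³.
The centroid lies 3.33/2 = 1.665 m below the top edge, so the centroid depth is h_c = 6.2 + 1.665 = 7.865 m.
A = 5.2 × 3.33 = 17.316 m².
Resultant F = γ·h_c·A = 12.3606 × 7.865 × 17.316 = 1683.39 kN.
I_c = b·h³/12 = 5.2 × 3.33³/12 = 16.0013 m⁴.
Centre of pressure: y_p = y_c + I_c/(y_c·A) = 7.865 + 16.0013/(7.865 × 17.316) = 7.865 + 0.117492 = 7.98249 m along the plane.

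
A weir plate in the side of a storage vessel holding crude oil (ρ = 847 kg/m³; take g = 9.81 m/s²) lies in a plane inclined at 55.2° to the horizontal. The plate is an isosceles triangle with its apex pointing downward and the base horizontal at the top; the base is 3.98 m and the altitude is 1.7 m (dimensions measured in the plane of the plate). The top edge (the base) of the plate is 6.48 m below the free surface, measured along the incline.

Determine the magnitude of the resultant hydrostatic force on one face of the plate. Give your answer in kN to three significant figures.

F ≈ 163 kN

γ = ρg = 847 × 9.81 / 1000 = 8.30907 kN/m³.
Let θ = 55.2° be the plate's angle to the horizontal; measure y along the incline from where the plane meets the free surface. Vertical depth h = y·sinθ with sinθ = 0.821149.
With the apex down, the centroid sits h/3 = 1.7/3 = 0.566667 m below the base (the top edge), so y_c = 6.48 + 0.566667 = 7.04667 m and h_c = 7.04667 × 0.821149 = 5.78637 m.
A = ½ × 3.98 × 1.7 = 3.383 m².
Resultant F = γ·h_c·A = 8.30907 × 5.78637 × 3.383 = 162.652 kN.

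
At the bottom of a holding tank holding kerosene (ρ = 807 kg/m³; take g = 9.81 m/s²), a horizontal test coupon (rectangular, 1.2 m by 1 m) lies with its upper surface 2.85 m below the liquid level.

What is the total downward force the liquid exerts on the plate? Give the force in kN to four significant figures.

γ = ρg = 807 × 9.81 / 1000 = 7.91667 kN/m³.
The plate is horizontal, so pressure is uniform at p = γ·h = 7.91667 × 2.85 = 22.5625 kN/m².
A = 1.2 × 1 = 1.2 m².
F = p·A = 22.5625 × 1.2 = 27.075 kN.

F ≈ 27.08 kN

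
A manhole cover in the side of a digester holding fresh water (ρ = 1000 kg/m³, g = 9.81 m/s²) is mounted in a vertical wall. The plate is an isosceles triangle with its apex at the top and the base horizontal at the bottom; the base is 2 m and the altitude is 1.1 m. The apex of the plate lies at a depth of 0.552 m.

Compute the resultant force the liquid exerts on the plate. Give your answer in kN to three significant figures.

γ = ρg = 1000 × 9.81 = 9810 N/m³ = 9.81 kN/m³.
With the apex up, the centroid sits 2h/3 = 2 × 1.1/3 = 0.733333 m below the apex, so the centroid depth is h_c = 0.552 + 0.733333 = 1.28533 m.
A = ½ × 2 × 1.1 = 1.1 m².
Resultant F = γ·h_c·A = 9.81 × 1.28533 × 1.1 = 13.87 kN.

F ≈ 13.9 kN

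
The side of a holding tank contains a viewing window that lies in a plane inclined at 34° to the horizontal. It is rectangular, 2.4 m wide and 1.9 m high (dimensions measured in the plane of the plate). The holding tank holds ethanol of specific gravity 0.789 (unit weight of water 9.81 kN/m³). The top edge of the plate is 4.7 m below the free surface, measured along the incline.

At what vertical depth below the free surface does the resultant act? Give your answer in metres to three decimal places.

γ = 0.789 × 9.81 = 7.74009 kN/m³.
Let θ = 34° be the plate's angle to the horizontal; measure y along the incline from where the plane meets the free surface. Vertical depth h = y·sinθ with sinθ = 0.559193.
The centroid lies 1.9/2 = 0.95 m below the top edge, so y_c = 4.7 + 0.95 = 5.65 m and h_c = 5.65 × 0.559193 = 3.15944 m.
A = 2.4 × 1.9 = 4.56 m².
Resultant F = γ·h_c·A = 7.74009 × 3.15944 × 4.56 = 111.512 kN.
I_c = b·h³/12 = 2.4 × 1.9³/12 = 1.3718 m⁴.
Centre of pressure: y_p = y_c + I_c/(y_c·A) = 5.65 + 1.3718/(5.65 × 4.56) = 5.65 + 0.0532448 = 5.70324 m along the plane.
Vertically, h_p = y_p·sinθ = 5.70324 × 0.559193 = 3.18921 m.

h_p = 3.189 m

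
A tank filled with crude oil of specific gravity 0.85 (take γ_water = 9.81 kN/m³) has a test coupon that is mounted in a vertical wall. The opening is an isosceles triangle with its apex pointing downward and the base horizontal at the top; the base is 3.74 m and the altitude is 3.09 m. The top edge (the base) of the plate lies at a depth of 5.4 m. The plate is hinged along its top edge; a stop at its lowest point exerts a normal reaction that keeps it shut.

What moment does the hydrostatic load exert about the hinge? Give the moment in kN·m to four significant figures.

γ = 0.85 × 9.81 = 8.3385 kN/m³.
With the apex down, the centroid sits h/3 = 3.09/3 = 1.03 m below the base (the top edge), so the centroid depth is h_c = 5.4 + 1.03 = 6.43 m.
A = ½ × 3.74 × 3.09 = 5.7783 m².
Resultant F = γ·h_c·A = 8.3385 × 6.43 × 5.7783 = 309.813 kN.
I_c = b·h³/36 = 3.74 × 3.09³/36 = 3.0651 m⁴.
Centre of pressure: y_p = y_c + I_c/(y_c·A) = 6.43 + 3.0651/(6.43 × 5.7783) = 6.43 + 0.0824961 = 6.5125 m along the plane.
The resultant acts 1.03 + 0.0824961 = 1.1125 m (along the plate) below the hinge at the top edge, so the moment about the hinge is M = F × 1.1125 = 309.813 × 1.1125 = 344.667 kN·m.

M ≈ 344.7 kN·m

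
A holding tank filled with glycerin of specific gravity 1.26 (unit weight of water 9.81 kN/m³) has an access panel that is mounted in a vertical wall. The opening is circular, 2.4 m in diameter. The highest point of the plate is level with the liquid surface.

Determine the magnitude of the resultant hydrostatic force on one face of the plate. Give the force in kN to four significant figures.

γ = 1.26 × 9.81 = 12.3606 kN/m³.
The centroid is at the centre, 1.2 m below the top of the plate, so the centroid depth is h_c = 1.2 m.
A = π(1.2)² = 4.52389 m².
Resultant F = γ·h_c·A = 12.3606 × 1.2 × 4.52389 = 67.1016 kN.

F ≈ 67.10 kN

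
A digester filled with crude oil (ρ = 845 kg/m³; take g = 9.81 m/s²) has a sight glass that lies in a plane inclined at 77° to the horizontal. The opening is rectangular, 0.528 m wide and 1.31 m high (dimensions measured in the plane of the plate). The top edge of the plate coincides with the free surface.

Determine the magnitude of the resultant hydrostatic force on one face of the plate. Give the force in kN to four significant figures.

γ = ρg = 845 × 9.81 / 1000 = 8.28945 kN/m³.
Let θ = 77° be the plate's angle to the horizontal; measure y along the incline from where the plane meets the free surface. Vertical depth h = y·sinθ with sinθ = 0.974370.
The centroid lies 1.31/2 = 0.655 m below the top edge, so y_c = 0.655 m and h_c = 0.655 × 0.974370 = 0.638212 m.
A = 0.528 × 1.31 = 0.69168 m².
Resultant F = γ·h_c·A = 8.28945 × 0.638212 × 0.69168 = 3.65928 kN.

F ≈ 3.659 kN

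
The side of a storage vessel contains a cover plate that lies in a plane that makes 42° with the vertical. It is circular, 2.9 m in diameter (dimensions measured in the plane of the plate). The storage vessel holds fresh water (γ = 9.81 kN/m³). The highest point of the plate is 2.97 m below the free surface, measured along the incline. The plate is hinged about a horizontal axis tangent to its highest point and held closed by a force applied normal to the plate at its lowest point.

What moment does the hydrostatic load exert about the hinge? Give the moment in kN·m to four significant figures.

γ = 9.81 kN/m³.
The plate makes 42° with the vertical, i.e. θ = 90° − 42° = 48° to the horizontal. Measuring y along the incline from the free-surface line, vertical depth h = y·sinθ with sinθ = 0.743145.
The centroid is at the centre, 1.45 m below the top of the plate, so y_c = 2.97 + 1.45 = 4.42 m and h_c = 4.42 × 0.743145 = 3.2847 m.
A = π(1.45)² = 6.6052 m².
Resultant F = γ·h_c·A = 9.81 × 3.2847 × 6.6052 = 212.839 kN.
I_c = πr⁴/4 = π × 1.45⁴/4 = 3.47186 m⁴.
Centre of pressure: y_p = y_c + I_c/(y_c·A) = 4.42 + 3.47186/(4.42 × 6.6052) = 4.42 + 0.11892 = 4.53892 m along the plane.
The resultant acts 1.45 + 0.11892 = 1.56892 m (along the plate) below the hinge at the top edge, so the moment about the hinge is M = F × 1.56892 = 212.839 × 1.56892 = 333.927 kN·m.

M ≈ 333.9 kN·m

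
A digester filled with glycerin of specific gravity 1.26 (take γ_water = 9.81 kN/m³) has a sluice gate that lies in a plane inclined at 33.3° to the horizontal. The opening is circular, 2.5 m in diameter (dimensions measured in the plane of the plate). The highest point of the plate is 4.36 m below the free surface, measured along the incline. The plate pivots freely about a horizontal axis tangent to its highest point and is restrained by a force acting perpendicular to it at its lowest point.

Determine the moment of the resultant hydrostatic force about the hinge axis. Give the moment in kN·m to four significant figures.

γ = 1.26 × 9.81 = 12.3606 kN/m³.
Let θ = 33.3° be the plate's angle to the horizontal; measure y along the incline from where the plane meets the free surface. Vertical depth h = y·sinθ with sinθ = 0.549023.
The centroid is at the centre, 1.25 m below the top of the plate, so y_c = 4.36 + 1.25 = 5.61 m and h_c = 5.61 × 0.549023 = 3.08002 m.
A = π(1.25)² = 4.90874 m².
Resultant F = γ·h_c·A = 12.3606 × 3.08002 × 4.90874 = 186.88 kN.
I_c = πr⁴/4 = π × 1.25⁴/4 = 1.91748 m⁴.
Centre of pressure: y_p = y_c + I_c/(y_c·A) = 5.61 + 1.91748/(5.61 × 4.90874) = 5.61 + 0.0696302 = 5.67963 m along the plane.
The resultant acts 1.25 + 0.0696302 = 1.31963 m (along the plate) below the hinge at the top edge, so the moment about the hinge is M = F × 1.31963 = 186.88 × 1.31963 = 246.612 kN·m.

M ≈ 246.6 kN·m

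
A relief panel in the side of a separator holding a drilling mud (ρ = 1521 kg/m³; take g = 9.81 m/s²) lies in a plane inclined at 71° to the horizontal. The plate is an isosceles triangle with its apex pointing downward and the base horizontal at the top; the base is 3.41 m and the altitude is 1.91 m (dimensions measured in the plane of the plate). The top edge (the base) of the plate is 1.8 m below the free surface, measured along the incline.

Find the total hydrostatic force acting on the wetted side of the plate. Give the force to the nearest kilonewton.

F ≈ 112 kN

γ = ρg = 1521 × 9.81 / 1000 = 14.92101 kN/m³.
Let θ = 71° be the plate's angle to the horizontal; measure y along the incline from where the plane meets the free surface. Vertical depth h = y·sinθ with sinθ = 0.945519.
With the apex down, the centroid sits h/3 = 1.91/3 = 0.636667 m below the base (the top edge), so y_c = 1.8 + 0.636667 = 2.43667 m and h_c = 2.43667 × 0.945519 = 2.30392 m.
A = ½ × 3.41 × 1.91 = 3.25655 m².
Resultant F = γ·h_c·A = 14.92101 × 2.30392 × 3.25655 = 111.95 kN.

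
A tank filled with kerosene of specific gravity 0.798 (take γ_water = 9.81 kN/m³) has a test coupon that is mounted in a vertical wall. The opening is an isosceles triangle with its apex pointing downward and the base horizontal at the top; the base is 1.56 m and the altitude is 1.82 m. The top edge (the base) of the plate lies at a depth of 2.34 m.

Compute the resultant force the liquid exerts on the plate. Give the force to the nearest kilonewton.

F ≈ 33 kN

γ = 0.798 × 9.81 = 7.82838 kN/m³.
With the apex down, the centroid sits h/3 = 1.82/3 = 0.606667 m below the base (the top edge), so the centroid depth is h_c = 2.34 + 0.606667 = 2.94667 m.
A = ½ × 1.56 × 1.82 = 1.4196 m².
Resultant F = γ·h_c·A = 7.82838 × 2.94667 × 1.4196 = 32.7468 kN.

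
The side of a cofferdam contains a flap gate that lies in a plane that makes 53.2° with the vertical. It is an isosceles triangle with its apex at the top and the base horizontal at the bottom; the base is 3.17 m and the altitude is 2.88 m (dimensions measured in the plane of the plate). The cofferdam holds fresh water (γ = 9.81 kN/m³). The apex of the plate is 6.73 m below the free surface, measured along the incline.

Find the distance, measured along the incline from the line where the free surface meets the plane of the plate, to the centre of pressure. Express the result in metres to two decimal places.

γ = 9.81 kN/m³.
The plate makes 53.2° with the vertical, i.e. θ = 90° − 53.2° = 36.8° to the horizontal. Measuring y along the incline from the free-surface line, vertical depth h = y·sinθ with sinθ = 0.599024.
With the apex up, the centroid sits 2h/3 = 2 × 2.88/3 = 1.92 m below the apex, so y_c = 6.73 + 1.92 = 8.65 m and h_c = 8.65 × 0.599024 = 5.18156 m.
A = ½ × 3.17 × 2.88 = 4.5648 m².
Resultant F = γ·h_c·A = 9.81 × 5.18156 × 4.5648 = 232.034 kN.
I_c = b·h³/36 = 3.17 × 2.88³/36 = 2.10346 m⁴.
Centre of pressure: y_p = y_c + I_c/(y_c·A) = 8.65 + 2.10346/(8.65 × 4.5648) = 8.65 + 0.0532717 = 8.70327 m along the plane.

y_p = 8.70 m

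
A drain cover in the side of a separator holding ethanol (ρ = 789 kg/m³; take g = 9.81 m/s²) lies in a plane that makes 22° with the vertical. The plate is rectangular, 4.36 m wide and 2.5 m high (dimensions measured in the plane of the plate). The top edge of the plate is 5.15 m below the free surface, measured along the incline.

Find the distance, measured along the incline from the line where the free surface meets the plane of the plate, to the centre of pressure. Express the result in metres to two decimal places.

γ = ρg = 789 × 9.81 / 1000 = 7.74009 kN/m³.
The plate makes 22° with the vertical, i.e. θ = 90° − 22° = 68° to the horizontal. Measuring y along the incline from the free-surface line, vertical depth h = y·sinθ with sinθ = 0.927184.
The centroid lies 2.5/2 = 1.25 m below the top edge, so y_c = 5.15 + 1.25 = 6.4 m and h_c = 6.4 × 0.927184 = 5.93398 m.
A = 4.36 × 2.5 = 10.9 m².
Resultant F = γ·h_c·A = 7.74009 × 5.93398 × 10.9 = 500.632 kN.
I_c = b·h³/12 = 4.36 × 2.5³/12 = 5.67708 m⁴.
Centre of pressure: y_p = y_c + I_c/(y_c·A) = 6.4 + 5.67708/(6.4 × 10.9) = 6.4 + 0.0813802 = 6.48138 m along the plane.

y_p = 6.48 m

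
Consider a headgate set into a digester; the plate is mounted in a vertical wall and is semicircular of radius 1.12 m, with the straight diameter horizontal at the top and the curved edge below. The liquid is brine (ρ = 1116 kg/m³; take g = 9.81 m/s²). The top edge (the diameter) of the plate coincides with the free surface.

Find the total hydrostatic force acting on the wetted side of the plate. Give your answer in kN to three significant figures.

F ≈ 10.3 kN

γ = ρg = 1116 × 9.81 / 1000 = 10.94796 kN/m³.
The centroid of a semicircle lies 4r/(3π) = 0.475343 m from the diameter, here below the top edge, so the centroid depth is h_c = 0.475343 m.
A = πr²/2 = π × 1.12²/2 = 1.97041 m².
Resultant F = γ·h_c·A = 10.94796 × 0.475343 × 1.97041 = 10.2541 kN.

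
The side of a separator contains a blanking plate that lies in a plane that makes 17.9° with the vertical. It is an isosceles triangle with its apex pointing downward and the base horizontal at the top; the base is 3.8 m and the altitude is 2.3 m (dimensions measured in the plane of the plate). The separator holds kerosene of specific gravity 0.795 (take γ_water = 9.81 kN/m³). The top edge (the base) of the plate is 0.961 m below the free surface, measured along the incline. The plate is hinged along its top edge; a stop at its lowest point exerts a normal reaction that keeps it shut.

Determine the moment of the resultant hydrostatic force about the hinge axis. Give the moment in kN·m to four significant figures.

γ = 0.795 × 9.81 = 7.79895 kN/m³.
The plate makes 17.9° with the vertical, i.e. θ = 90° − 17.9° = 72.1° to the horizontal. Measuring y along the incline from the free-surface line, vertical depth h = y·sinθ with sinθ = 0.951594.
With the apex down, the centroid sits h/3 = 2.3/3 = 0.766667 m below the base (the top edge), so y_c = 0.961 + 0.766667 = 1.72767 m and h_c = 1.72767 × 0.951594 = 1.64404 m.
A = ½ × 3.8 × 2.3 = 4.37 m².
Resultant F = γ·h_c·A = 7.79895 × 1.64404 × 4.37 = 56.0312 kN.
I_c = b·h³/36 = 3.8 × 2.3³/36 = 1.28429 m⁴.
Centre of pressure: y_p = y_c + I_c/(y_c·A) = 1.72767 + 1.28429/(1.72767 × 4.37) = 1.72767 + 0.170106 = 1.89778 m along the plane.
The resultant acts 0.766667 + 0.170106 = 0.936773 m (along the plate) below the hinge at the top edge, so the moment about the hinge is M = F × 0.936773 = 56.0312 × 0.936773 = 52.4885 kN·m.

M ≈ 52.49 kN·m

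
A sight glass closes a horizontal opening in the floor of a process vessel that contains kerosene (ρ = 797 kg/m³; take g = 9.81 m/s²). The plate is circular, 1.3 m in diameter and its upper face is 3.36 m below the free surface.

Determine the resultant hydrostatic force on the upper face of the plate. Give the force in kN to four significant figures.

F ≈ 34.87 kN

γ = ρg = 797 × 9.81 / 1000 = 7.81857 kN/m³.
The plate is horizontal, so pressure is uniform at p = γ·h = 7.81857 × 3.36 = 26.2704 kN/m².
A = π(0.65)² = 1.32732 m².
F = p·A = 26.2704 × 1.32732 = 34.8692 kN.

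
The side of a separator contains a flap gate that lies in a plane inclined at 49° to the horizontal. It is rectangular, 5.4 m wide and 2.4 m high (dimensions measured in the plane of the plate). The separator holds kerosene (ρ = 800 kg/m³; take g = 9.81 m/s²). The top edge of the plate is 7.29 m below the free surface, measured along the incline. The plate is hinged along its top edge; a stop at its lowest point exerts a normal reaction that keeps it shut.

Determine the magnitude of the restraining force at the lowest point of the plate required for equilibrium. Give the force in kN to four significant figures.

P ≈ 341.2 kN

γ = ρg = 800 × 9.81 / 1000 = 7.848 kN/m³.
Let θ = 49° be the plate's angle to the horizontal; measure y along the incline from where the plane meets the free surface. Vertical depth h = y·sinθ with sinθ = 0.754710.
The centroid lies 2.4/2 = 1.2 m below the top edge, so y_c = 7.29 + 1.2 = 8.49 m and h_c = 8.49 × 0.754710 = 6.40749 m.
A = 5.4 × 2.4 = 12.96 m².
Resultant F = γ·h_c·A = 7.848 × 6.40749 × 12.96 = 651.706 kN.
I_c = b·h³/12 = 5.4 × 2.4³/12 = 6.2208 m⁴.
Centre of pressure: y_p = y_c + I_c/(y_c·A) = 8.49 + 6.2208/(8.49 × 12.96) = 8.49 + 0.0565371 = 8.54654 m along the plane.
The resultant acts 1.2 + 0.0565371 = 1.25654 m (along the plate) below the hinge at the top edge, so the moment about the hinge is M = F × 1.25654 = 651.706 × 1.25654 = 818.895 kN·m.
A normal force at the bottom, 2.4 m from the hinge, must supply this moment: P = 818.895/2.4 = 341.206 kN.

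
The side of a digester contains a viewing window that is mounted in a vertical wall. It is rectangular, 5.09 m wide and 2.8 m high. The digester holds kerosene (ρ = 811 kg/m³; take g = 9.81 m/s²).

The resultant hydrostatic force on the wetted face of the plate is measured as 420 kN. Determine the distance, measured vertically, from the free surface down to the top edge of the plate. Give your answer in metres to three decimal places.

γ = ρg = 811 × 9.81 / 1000 = 7.95591 kN/m³.
A = 5.09 × 2.8 = 14.252 m².
From F = γ·h_c·A, the centroid depth is h_c = 420/(7.95591 × 14.252) = 3.70411 m.
The centroid lies 2.8/2 = 1.4 m below the top edge, so the top edge sits at h_top = 3.70411 − 1.4 = 2.30411 m below the surface.

d_top ≈ 2.304 m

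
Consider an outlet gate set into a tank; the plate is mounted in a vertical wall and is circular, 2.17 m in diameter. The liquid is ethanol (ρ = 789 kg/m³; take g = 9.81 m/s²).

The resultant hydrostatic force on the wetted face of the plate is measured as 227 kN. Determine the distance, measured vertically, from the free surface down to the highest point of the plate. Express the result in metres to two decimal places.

γ = ρg = 789 × 9.81 / 1000 = 7.74009 kN/m³.
A = π(1.085)² = 3.69836 m².
From F = γ·h_c·A, the centroid depth is h_c = 227/(7.74009 × 3.69836) = 7.92995 m.
The centroid is at the centre, 1.085 m below the top of the plate, so the highest point sits at h_top = 7.92995 − 1.085 = 6.84495 m below the surface.

d_top ≈ 6.84 m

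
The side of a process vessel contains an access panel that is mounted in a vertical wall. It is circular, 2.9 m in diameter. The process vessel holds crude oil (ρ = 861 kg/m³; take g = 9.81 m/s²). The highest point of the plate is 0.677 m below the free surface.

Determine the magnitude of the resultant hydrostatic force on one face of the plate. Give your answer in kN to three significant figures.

F ≈ 119 kN

γ = ρg = 861 × 9.81 / 1000 = 8.44641 kN/m³.
The centroid is at the centre, 1.45 m below the top of the plate, so the centroid depth is h_c = 0.677 + 1.45 = 2.127 m.
A = π(1.45)² = 6.6052 m².
Resultant F = γ·h_c·A = 8.44641 × 2.127 × 6.6052 = 118.666 kN.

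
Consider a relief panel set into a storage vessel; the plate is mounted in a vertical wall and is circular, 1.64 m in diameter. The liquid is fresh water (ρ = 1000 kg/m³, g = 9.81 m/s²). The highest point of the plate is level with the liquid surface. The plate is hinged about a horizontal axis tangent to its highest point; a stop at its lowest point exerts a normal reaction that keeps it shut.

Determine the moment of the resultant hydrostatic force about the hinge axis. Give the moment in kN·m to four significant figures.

γ = ρg = 1000 × 9.81 = 9810 N/m³ = 9.81 kN/m³.
The centroid is at the centre, 0.82 m below the top of the plate, so the centroid depth is h_c = 0.82 m.
A = π(0.82)² = 2.11241 m².
Resultant F = γ·h_c·A = 9.81 × 0.82 × 2.11241 = 16.9926 kN.
I_c = πr⁴/4 = π × 0.82⁴/4 = 0.355096 m⁴.
Centre of pressure: y_p = y_c + I_c/(y_c·A) = 0.82 + 0.355096/(0.82 × 2.11241) = 0.82 + 0.205 = 1.025 m along the plane.
The resultant acts 0.82 + 0.205 = 1.025 m (along the plate) below the hinge at the top edge, so the moment about the hinge is M = F × 1.025 = 16.9926 × 1.025 = 17.4174 kN·m.

M ≈ 17.42 kN·m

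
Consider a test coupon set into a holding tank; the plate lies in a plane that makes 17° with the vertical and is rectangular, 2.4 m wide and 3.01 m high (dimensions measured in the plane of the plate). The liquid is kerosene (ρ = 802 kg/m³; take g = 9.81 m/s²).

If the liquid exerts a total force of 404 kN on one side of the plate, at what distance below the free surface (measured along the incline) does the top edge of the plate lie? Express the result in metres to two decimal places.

y_top ≈ 5.93 m

γ = ρg = 802 × 9.81 / 1000 = 7.86762 kN/m³.
A = 2.4 × 3.01 = 7.224 m².
From F = γ·h_c·A, the centroid depth is h_c = 404/(7.86762 × 7.224) = 7.10821 m.
The plate makes 17° with the vertical, i.e. θ = 90° − 17° = 73° to the horizontal. Measuring y along the incline from the free-surface line, vertical depth h = y·sinθ with sinθ = 0.956305.
Along the incline, y_c = h_c/sinθ = 7.10821/0.956305 = 7.43299 m.
The centroid lies 3.01/2 = 1.505 m below the top edge, so the top edge sits at y_top = 7.43299 − 1.505 = 5.92799 m along the incline.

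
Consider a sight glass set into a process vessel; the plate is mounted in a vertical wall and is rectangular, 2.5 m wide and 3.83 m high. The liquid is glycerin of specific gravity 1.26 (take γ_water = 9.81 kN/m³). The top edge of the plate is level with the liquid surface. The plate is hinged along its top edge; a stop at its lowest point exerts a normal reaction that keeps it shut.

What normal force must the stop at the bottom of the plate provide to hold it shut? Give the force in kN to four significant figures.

γ = 1.26 × 9.81 = 12.3606 kN/m³.
The centroid lies 3.83/2 = 1.915 m below the top edge, so the centroid depth is h_c = 1.915 m.
A = 2.5 × 3.83 = 9.575 m².
Resultant F = γ·h_c·A = 12.3606 × 1.915 × 9.575 = 226.646 kN.
I_c = b·h³/12 = 2.5 × 3.83³/12 = 11.7046 m⁴.
Centre of pressure: y_p = y_c + I_c/(y_c·A) = 1.915 + 11.7046/(1.915 × 9.575) = 1.915 + 0.638336 = 2.55334 m along the plane.
The resultant acts 1.915 + 0.638336 = 2.55334 m (along the plate) below the hinge at the top edge, so the moment about the hinge is M = F × 2.55334 = 226.646 × 2.55334 = 578.704 kN·m.
A normal force at the bottom, 3.83 m from the hinge, must supply this moment: P = 578.704/3.83 = 151.098 kN.

P ≈ 151.1 kN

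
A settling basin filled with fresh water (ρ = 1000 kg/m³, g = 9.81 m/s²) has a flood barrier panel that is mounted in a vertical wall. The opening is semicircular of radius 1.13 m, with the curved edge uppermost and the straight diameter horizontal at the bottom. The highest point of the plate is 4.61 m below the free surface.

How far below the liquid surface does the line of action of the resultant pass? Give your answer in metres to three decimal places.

h_p = 5.277 m

γ = ρg = 1000 × 9.81 = 9810 N/m³ = 9.81 kN/m³.
The centroid lies 4r/(3π) = 0.479587 m above the diameter, so r − 4r/(3π) = 1.13 − 0.479587 = 0.650413 m below the topmost point, so the centroid depth is h_c = 4.61 + 0.650413 = 5.26041 m.
A = πr²/2 = π × 1.13²/2 = 2.00575 m².
Resultant F = γ·h_c·A = 9.81 × 5.26041 × 2.00575 = 103.506 kN.
I_c = (π/8 − 8/(9π))·r⁴ = 0.109757 × 1.13⁴ = 0.178956 m⁴.
Centre of pressure: y_p = y_c + I_c/(y_c·A) = 5.26041 + 0.178956/(5.26041 × 2.00575) = 5.26041 + 0.0169609 = 5.27737 m along the plane.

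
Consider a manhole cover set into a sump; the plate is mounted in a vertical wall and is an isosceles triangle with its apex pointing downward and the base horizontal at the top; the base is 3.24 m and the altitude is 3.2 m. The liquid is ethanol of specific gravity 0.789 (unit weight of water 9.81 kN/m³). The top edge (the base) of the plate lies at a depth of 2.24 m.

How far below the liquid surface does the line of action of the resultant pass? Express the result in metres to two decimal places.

γ = 0.789 × 9.81 = 7.74009 kN/m³.
With the apex down, the centroid sits h/3 = 3.2/3 = 1.06667 m below the base (the top edge), so the centroid depth is h_c = 2.24 + 1.06667 = 3.30667 m.
A = ½ × 3.24 × 3.2 = 5.184 m².
Resultant F = γ·h_c·A = 7.74009 × 3.30667 × 5.184 = 132.679 kN.
I_c = b·h³/36 = 3.24 × 3.2³/36 = 2.94912 m⁴.
Centre of pressure: y_p = y_c + I_c/(y_c·A) = 3.30667 + 2.94912/(3.30667 × 5.184) = 3.30667 + 0.172043 = 3.47871 m along the plane.

h_p = 3.48 m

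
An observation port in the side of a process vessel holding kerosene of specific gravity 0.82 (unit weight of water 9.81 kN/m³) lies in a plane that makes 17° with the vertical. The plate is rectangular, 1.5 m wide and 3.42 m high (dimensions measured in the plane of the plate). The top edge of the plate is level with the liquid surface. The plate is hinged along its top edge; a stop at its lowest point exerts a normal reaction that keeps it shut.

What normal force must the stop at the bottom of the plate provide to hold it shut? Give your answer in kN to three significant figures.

P ≈ 45.0 kN

γ = 0.82 × 9.81 = 8.0442 kN/m³.
The plate makes 17° with the vertical, i.e. θ = 90° − 17° = 73° to the horizontal. Measuring y along the incline from the free-surface line, vertical depth h = y·sinθ with sinθ = 0.956305.
The centroid lies 3.42/2 = 1.71 m below the top edge, so y_c = 1.71 m and h_c = 1.71 × 0.956305 = 1.63528 m.
A = 1.5 × 3.42 = 5.13 m².
Resultant F = γ·h_c·A = 8.0442 × 1.63528 × 5.13 = 67.4827 kN.
I_c = b·h³/12 = 1.5 × 3.42³/12 = 5.00021 m⁴.
Centre of pressure: y_p = y_c + I_c/(y_c·A) = 1.71 + 5.00021/(1.71 × 5.13) = 1.71 + 0.57 = 2.28 m along the plane.
The resultant acts 1.71 + 0.57 = 2.28 m (along the plate) below the hinge at the top edge, so the moment about the hinge is M = F × 2.28 = 67.4827 × 2.28 = 153.861 kN·m.
A normal force at the bottom, 3.42 m from the hinge, must supply this moment: P = 153.861/3.42 = 44.9886 kN.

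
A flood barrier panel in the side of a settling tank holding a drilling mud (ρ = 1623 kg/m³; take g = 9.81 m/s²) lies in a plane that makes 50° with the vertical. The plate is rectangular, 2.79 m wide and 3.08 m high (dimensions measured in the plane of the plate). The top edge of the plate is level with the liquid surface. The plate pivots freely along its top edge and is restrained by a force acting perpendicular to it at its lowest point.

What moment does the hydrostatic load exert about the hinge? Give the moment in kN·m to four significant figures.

γ = ρg = 1623 × 9.81 / 1000 = 15.92163 kN/m³.
The plate makes 50° with the vertical, i.e. θ = 90° − 50° = 40° to the horizontal. Measuring y along the incline from the free-surface line, vertical depth h = y·sinθ with sinθ = 0.642788.
The centroid lies 3.08/2 = 1.54 m below the top edge, so y_c = 1.54 m and h_c = 1.54 × 0.642788 = 0.989894 m.
A = 2.79 × 3.08 = 8.5932 m².
Resultant F = γ·h_c·A = 15.92163 × 0.989894 × 8.5932 = 135.435 kN.
I_c = b·h³/12 = 2.79 × 3.08³/12 = 6.79321 m⁴.
Centre of pressure: y_p = y_c + I_c/(y_c·A) = 1.54 + 6.79321/(1.54 × 8.5932) = 1.54 + 0.513333 = 2.05333 m along the plane.
The resultant acts 1.54 + 0.513333 = 2.05333 m (along the plate) below the hinge at the top edge, so the moment about the hinge is M = F × 2.05333 = 135.435 × 2.05333 = 278.093 kN·m.

M ≈ 278.1 kN·m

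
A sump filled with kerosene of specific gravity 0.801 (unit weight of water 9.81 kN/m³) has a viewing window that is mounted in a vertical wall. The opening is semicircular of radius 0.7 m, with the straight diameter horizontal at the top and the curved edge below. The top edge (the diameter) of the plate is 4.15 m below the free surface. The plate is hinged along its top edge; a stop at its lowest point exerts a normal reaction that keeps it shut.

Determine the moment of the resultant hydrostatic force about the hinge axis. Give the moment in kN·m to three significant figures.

M ≈ 8.20 kN·m

γ = 0.801 × 9.81 = 7.85781 kN/m³.
The centroid of a semicircle lies 4r/(3π) = 0.297089 m from the diameter, here below the top edge, so the centroid depth is h_c = 4.15 + 0.297089 = 4.44709 m.
A = πr²/2 = π × 0.7²/2 = 0.76969 m².
Resultant F = γ·h_c·A = 7.85781 × 4.44709 × 0.76969 = 26.8963 kN.
I_c = (π/8 − 8/(9π))·r⁴ = 0.109757 × 0.7⁴ = 0.0263527 m⁴.
Centre of pressure: y_p = y_c + I_c/(y_c·A) = 4.44709 + 0.0263527/(4.44709 × 0.76969) = 4.44709 + 0.00769898 = 4.45479 m along the plane.
The resultant acts 0.297089 + 0.00769898 = 0.304788 m (along the plate) below the hinge at the top edge, so the moment about the hinge is M = F × 0.304788 = 26.8963 × 0.304788 = 8.19767 kN·m.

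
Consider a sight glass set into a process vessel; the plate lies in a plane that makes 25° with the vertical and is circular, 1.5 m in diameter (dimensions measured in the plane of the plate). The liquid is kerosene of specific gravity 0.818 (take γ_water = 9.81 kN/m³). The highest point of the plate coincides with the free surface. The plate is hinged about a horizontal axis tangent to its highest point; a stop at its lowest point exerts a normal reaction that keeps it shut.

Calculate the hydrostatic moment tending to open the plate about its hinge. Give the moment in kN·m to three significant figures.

M ≈ 9.04 kN·m

γ = 0.818 × 9.81 = 8.02458 kN/m³.
The plate makes 25° with the vertical, i.e. θ = 90° − 25° = 65° to the horizontal. Measuring y along the incline from the free-surface line, vertical depth h = y·sinθ with sinθ = 0.906308.
The centroid is at the centre, 0.75 m below the top of the plate, so y_c = 0.75 m and h_c = 0.75 × 0.906308 = 0.679731 m.
A = π(0.75)² = 1.76715 m².
Resultant F = γ·h_c·A = 8.02458 × 0.679731 × 1.76715 = 9.63902 kN.
I_c = πr⁴/4 = π × 0.75⁴/4 = 0.248505 m⁴.
Centre of pressure: y_p = y_c + I_c/(y_c·A) = 0.75 + 0.248505/(0.75 × 1.76715) = 0.75 + 0.1875 = 0.9375 m along the plane.
The resultant acts 0.75 + 0.1875 = 0.9375 m (along the plate) below the hinge at the top edge, so the moment about the hinge is M = F × 0.9375 = 9.63902 × 0.9375 = 9.03658 kN·m.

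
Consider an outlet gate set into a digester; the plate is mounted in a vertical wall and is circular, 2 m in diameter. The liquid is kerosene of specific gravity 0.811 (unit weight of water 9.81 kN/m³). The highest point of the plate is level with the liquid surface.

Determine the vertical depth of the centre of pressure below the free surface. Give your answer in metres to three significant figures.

h_p = 1.25 m

γ = 0.811 × 9.81 = 7.95591 kN/m³.
The centroid is at the centre, 1 m below the top of the plate, so the centroid depth is h_c = 1 m.
A = π(1)² = 3.14159 m².
Resultant F = γ·h_c·A = 7.95591 × 1 × 3.14159 = 24.9942 kN.
I_c = πr⁴/4 = π × 1⁴/4 = 0.785398 m⁴.
Centre of pressure: y_p = y_c + I_c/(y_c·A) = 1 + 0.785398/(1 × 3.14159) = 1 + 0.25 = 1.25 m along the plane.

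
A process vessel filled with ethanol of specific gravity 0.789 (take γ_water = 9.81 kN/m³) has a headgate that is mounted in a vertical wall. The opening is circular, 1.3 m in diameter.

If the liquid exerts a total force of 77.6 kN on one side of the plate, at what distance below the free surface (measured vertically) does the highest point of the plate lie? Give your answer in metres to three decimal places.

γ = 0.789 × 9.81 = 7.74009 kN/m³.
A = π(0.65)² = 1.32732 m².
From F = γ·h_c·A, the centroid depth is h_c = 77.6/(7.74009 × 1.32732) = 7.55336 m.
The centroid is at the centre, 0.65 m below the top of the plate, so the highest point sits at h_top = 7.55336 − 0.65 = 6.90336 m below the surface.

d_top ≈ 6.903 m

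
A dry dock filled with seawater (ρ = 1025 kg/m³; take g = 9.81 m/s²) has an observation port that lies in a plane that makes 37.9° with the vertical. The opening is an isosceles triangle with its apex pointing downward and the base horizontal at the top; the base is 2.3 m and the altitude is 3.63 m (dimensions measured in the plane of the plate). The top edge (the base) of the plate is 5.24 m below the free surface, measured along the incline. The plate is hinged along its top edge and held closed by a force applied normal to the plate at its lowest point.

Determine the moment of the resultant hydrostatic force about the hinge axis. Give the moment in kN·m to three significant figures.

M ≈ 283 kN·m

γ = ρg = 1025 × 9.81 / 1000 = 10.05525 kN/m³.
The plate makes 37.9° with the vertical, i.e. θ = 90° − 37.9° = 52.1° to the horizontal. Measuring y along the incline from the free-surface line, vertical depth h = y·sinθ with sinθ = 0.789084.
With the apex down, the centroid sits h/3 = 3.63/3 = 1.21 m below the base (the top edge), so y_c = 5.24 + 1.21 = 6.45 m and h_c = 6.45 × 0.789084 = 5.08959 m.
A = ½ × 2.3 × 3.63 = 4.1745 m².
Resultant F = γ·h_c·A = 10.05525 × 5.08959 × 4.1745 = 213.639 kN.
I_c = b·h³/36 = 2.3 × 3.63³/36 = 3.05594 m⁴.
Centre of pressure: y_p = y_c + I_c/(y_c·A) = 6.45 + 3.05594/(6.45 × 4.1745) = 6.45 + 0.113496 = 6.5635 m along the plane.
The resultant acts 1.21 + 0.113496 = 1.3235 m (along the plate) below the hinge at the top edge, so the moment about the hinge is M = F × 1.3235 = 213.639 × 1.3235 = 282.751 kN·m.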